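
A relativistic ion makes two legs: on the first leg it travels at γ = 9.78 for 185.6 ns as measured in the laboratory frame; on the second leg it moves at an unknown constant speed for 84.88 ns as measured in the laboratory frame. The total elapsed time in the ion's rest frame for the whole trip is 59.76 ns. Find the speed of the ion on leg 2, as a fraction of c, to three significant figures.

β = 0.877

Leg 1: γ = 9.78; τ_1 = 185.6/9.780 = 18.98 ns.
Leg 2: speed unknown; τ_2 = 84.88/γ_2.
Total proper time: 18.98 + τ_2 = 59.76, so τ_2 = 59.76 − 18.98 = 40.78 ns.
γ_2 = 84.88/40.78 = 2.081; β = √(1 − 1/γ²) = √0.7691.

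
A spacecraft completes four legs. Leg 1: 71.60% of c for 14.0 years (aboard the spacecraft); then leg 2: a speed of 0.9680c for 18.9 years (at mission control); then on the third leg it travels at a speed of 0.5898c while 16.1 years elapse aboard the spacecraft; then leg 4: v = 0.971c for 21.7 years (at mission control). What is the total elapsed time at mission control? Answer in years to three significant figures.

Leg 1: β = 0.7160; γ = 1/√(1 − 0.7160²) = 1/√0.4873 = 1.432; Δt_1 = 1.432 × 14.0 = 20.05 years.
Leg 2: 18.9 years is already measured at mission control.
Leg 3: γ = 1/√(1 − 0.5898²) = 1/√0.6521 = 1.238; Δt_3 = 1.238 × 16.1 = 19.94 years.
Leg 4: 21.7 years is already measured at mission control.
Total: 20.05 + 18.90 + 19.94 + 21.70 years.

Δt = 80.6 years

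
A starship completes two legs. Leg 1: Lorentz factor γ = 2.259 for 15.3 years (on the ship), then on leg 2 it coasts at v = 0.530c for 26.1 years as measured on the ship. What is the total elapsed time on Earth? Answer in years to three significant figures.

Leg 1: γ = 2.259; Δt_1 = 2.259 × 15.3 = 34.56 years.
Leg 2: γ = 1/√(1 − 0.530²) = 1/√0.7191 = 1.179; Δt_2 = 1.179 × 26.1 = 30.78 years.
Total: 34.56 + 30.78 years.

Δt = 65.3 years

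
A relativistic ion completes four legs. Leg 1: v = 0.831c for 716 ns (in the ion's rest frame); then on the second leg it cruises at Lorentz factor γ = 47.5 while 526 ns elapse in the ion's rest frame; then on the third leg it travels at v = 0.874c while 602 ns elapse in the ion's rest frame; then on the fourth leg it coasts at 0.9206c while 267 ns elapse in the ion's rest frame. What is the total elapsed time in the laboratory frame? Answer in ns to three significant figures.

Δt = 2.82×10⁴ ns

Leg 1: γ = 1/√(1 − 0.831²) = 1/√0.3094 = 1.798; Δt_1 = 1.798 × 716 = 1287 ns.
Leg 2: γ = 47.5; Δt_2 = 47.50 × 526 = 2.499×10⁴ ns.
Leg 3: γ = 1/√(1 − 0.874²) = 1/√0.2361 = 2.058; Δt_3 = 2.058 × 602 = 1239 ns.
Leg 4: γ = 1/√(1 − 0.9206²) = 1/√0.1525 = 2.561; Δt_4 = 2.561 × 267 = 683.7 ns.
Total: 1287 + 2.499×10⁴ + 1239 + 683.7 ns.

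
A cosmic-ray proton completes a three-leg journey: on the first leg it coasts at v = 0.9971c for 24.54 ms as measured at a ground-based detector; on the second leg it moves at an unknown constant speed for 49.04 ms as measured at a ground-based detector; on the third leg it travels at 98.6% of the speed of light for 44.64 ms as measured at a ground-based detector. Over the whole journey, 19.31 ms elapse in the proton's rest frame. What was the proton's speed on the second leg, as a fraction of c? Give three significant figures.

Leg 1: γ = 1/√(1 − 0.9971²) = 1/√0.005792 = 13.14; τ_1 = 24.54/13.14 = 1.868 ms.
Leg 2: speed unknown; τ_2 = 49.04/γ_2.
Leg 3: β = 0.986; γ = 1/√(1 − 0.986²) = 1/√0.02780 = 5.997; τ_3 = 44.64/5.997 = 7.444 ms.
Total proper time: 1.868 + τ_2 + 7.444 = 19.31, so τ_2 = 19.31 − 9.311 = 9.999 ms.
γ_2 = 49.04/9.999 = 4.905; β = √(1 − 1/γ²) = √0.9584.

β = 0.979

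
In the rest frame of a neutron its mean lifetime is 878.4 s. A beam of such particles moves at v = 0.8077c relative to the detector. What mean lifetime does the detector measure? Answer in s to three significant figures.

Δt = 1490 s

γ = 1/√(1 − 0.8077²) = 1/√0.3476 = 1.696
The rest-frame lifetime is the proper time; the lab measures the dilated interval Δt = γτ₀ = 1.696 × 878.4 s.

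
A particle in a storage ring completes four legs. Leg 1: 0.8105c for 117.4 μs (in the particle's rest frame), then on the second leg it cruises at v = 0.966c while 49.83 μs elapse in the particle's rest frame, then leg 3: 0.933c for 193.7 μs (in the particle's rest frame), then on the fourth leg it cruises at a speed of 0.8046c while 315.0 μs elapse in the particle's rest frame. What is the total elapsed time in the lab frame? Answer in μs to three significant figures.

Leg 1: γ = 1/√(1 − 0.8105²) = 1/√0.3431 = 1.707; Δt_1 = 1.707 × 117.4 = 200.4 μs.
Leg 2: γ = 1/√(1 − 0.966²) = 1/√0.06684 = 3.868; Δt_2 = 3.868 × 49.83 = 192.7 μs.
Leg 3: γ = 1/√(1 − 0.933²) = 1/√0.1295 = 2.779; Δt_3 = 2.779 × 193.7 = 538.2 μs.
Leg 4: γ = 1/√(1 − 0.8046²) = 1/√0.3526 = 1.684; Δt_4 = 1.684 × 315.0 = 530.5 μs.
Total: 200.4 + 192.7 + 538.2 + 530.5 μs.

Δt = 1460 μs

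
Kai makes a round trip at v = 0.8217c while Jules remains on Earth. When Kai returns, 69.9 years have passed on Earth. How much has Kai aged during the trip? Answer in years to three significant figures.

γ = 1/√(1 − 0.8217²) = 1/√0.3248 = 1.755
Kai's clock measures proper time along the trip: τ = Δt/γ = 69.9/1.755 years.

τ = 39.8 years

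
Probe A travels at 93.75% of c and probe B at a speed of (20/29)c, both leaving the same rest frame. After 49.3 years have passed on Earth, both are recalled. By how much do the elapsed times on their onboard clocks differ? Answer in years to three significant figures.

|τ_A − τ_B| = 18.5 years

A: β = 0.9375; γ = 1/√(1 − 0.9375²) = 1/√0.1211 = 2.874; τ_A = 49.3/2.874 = 17.16 years.
B: γ = 1/√(1 − (20/29)²) = 29/21 ≈ 1.381; τ_B = 49.3/1.381 = 35.70 years.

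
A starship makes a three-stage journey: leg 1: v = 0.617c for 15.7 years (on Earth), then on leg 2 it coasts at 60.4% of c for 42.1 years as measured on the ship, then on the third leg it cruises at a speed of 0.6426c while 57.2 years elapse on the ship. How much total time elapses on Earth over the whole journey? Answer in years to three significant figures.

Leg 1: 15.7 years is already measured on Earth.
Leg 2: β = 0.604; γ = 1/√(1 − 0.604²) = 1/√0.6352 = 1.255; Δt_2 = 1.255 × 42.1 = 52.82 years.
Leg 3: γ = 1/√(1 − 0.6426²) = 1/√0.5871 = 1.305; Δt_3 = 1.305 × 57.2 = 74.65 years.
Total: 15.70 + 52.82 + 74.65 years.

Δt = 143 years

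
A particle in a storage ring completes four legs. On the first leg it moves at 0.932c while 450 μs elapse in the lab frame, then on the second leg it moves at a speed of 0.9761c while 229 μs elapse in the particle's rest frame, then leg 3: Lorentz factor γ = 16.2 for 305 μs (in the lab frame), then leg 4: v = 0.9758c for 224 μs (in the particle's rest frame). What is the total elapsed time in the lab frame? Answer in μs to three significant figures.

Δt = 2830 μs

Leg 1: 450 μs is already measured in the lab frame.
Leg 2: γ = 1/√(1 − 0.9761²) = 1/√0.04723 = 4.601; Δt_2 = 4.601 × 229 = 1054 μs.
Leg 3: 305 μs is already measured in the lab frame.
Leg 4: γ = 1/√(1 − 0.9758²) = 1/√0.04781 = 4.573; Δt_4 = 4.573 × 224 = 1024 μs.
Total: 450.0 + 1054 + 305.0 + 1024 μs.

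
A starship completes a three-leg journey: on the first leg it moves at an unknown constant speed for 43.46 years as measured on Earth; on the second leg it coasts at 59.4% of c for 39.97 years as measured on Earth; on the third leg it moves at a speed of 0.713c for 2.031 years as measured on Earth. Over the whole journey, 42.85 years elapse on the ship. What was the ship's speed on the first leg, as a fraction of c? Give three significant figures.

β = 0.977

Leg 1: speed unknown; τ_1 = 43.46/γ_1.
Leg 2: β = 0.594; γ = 1/√(1 − 0.594²) = 1/√0.6472 = 1.243; τ_2 = 39.97/1.243 = 32.15 years.
Leg 3: γ = 1/√(1 − 0.713²) = 1/√0.4916 = 1.426; τ_3 = 2.031/1.426 = 1.424 years.
Total proper time: τ_1 + 32.15 + 1.424 = 42.85, so τ_1 = 42.85 − 33.58 = 9.271 years.
γ_1 = 43.46/9.271 = 4.687; β = √(1 − 1/γ²) = √0.9545.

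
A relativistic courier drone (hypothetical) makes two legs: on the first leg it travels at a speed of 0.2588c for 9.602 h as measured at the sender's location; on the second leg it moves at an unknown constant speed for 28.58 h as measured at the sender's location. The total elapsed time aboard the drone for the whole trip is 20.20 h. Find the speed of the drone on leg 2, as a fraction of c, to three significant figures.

β = 0.924

Leg 1: γ = 1/√(1 − 0.2588²) = 1/√0.9330 = 1.035; τ_1 = 9.602/1.035 = 9.275 h.
Leg 2: speed unknown; τ_2 = 28.58/γ_2.
Total proper time: 9.275 + τ_2 = 20.20, so τ_2 = 20.20 − 9.275 = 10.93 h.
γ_2 = 28.58/10.93 = 2.616; β = √(1 − 1/γ²) = √0.8539.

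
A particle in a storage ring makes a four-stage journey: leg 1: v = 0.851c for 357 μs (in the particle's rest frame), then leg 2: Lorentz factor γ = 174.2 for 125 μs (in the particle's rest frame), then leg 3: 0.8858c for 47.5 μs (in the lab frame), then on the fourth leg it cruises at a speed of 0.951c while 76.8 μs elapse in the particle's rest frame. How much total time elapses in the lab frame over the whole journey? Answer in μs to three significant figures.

Δt = 2.28×10⁴ μs

Leg 1: γ = 1/√(1 − 0.851²) = 1/√0.2758 = 1.904; Δt_1 = 1.904 × 357 = 679.8 μs.
Leg 2: γ = 174.2; Δt_2 = 174.2 × 125 = 2.178×10⁴ μs.
Leg 3: 47.5 μs is already measured in the lab frame.
Leg 4: γ = 1/√(1 − 0.951²) = 1/√0.09560 = 3.234; Δt_4 = 3.234 × 76.8 = 248.4 μs.
Total: 679.8 + 2.178×10⁴ + 47.50 + 248.4 μs.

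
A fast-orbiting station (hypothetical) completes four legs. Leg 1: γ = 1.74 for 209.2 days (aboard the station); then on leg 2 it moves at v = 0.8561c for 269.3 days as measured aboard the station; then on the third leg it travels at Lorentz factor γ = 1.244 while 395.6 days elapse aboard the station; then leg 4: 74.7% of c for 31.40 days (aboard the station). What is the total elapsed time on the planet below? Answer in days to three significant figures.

Leg 1: γ = 1.74; Δt_1 = 1.740 × 209.2 = 364.0 days.
Leg 2: γ = 1/√(1 − 0.8561²) = 1/√0.2671 = 1.935; Δt_2 = 1.935 × 269.3 = 521.1 days.
Leg 3: γ = 1.244; Δt_3 = 1.244 × 395.6 = 492.1 days.
Leg 4: β = 0.747; γ = 1/√(1 − 0.747²) = 1/√0.4420 = 1.504; Δt_4 = 1.504 × 31.40 = 47.23 days.
Total: 364.0 + 521.1 + 492.1 + 47.23 days.

Δt = 1420 days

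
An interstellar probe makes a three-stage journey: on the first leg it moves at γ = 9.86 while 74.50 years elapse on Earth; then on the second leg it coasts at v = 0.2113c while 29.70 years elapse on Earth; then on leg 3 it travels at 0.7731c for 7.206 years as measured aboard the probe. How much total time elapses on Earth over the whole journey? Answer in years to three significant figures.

Δt = 116 years

Leg 1: 74.50 years is already measured on Earth.
Leg 2: 29.70 years is already measured on Earth.
Leg 3: γ = 1/√(1 − 0.7731²) = 1/√0.4023 = 1.577; Δt_3 = 1.577 × 7.206 = 11.36 years.
Total: 74.50 + 29.70 + 11.36 years.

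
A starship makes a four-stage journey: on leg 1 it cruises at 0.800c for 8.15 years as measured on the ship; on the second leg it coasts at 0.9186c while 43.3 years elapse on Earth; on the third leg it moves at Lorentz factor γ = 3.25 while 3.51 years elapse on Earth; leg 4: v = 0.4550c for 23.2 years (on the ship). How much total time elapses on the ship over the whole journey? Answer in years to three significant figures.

τ = 49.5 years

Leg 1: 8.15 years is already measured on the ship.
Leg 2: γ = 1/√(1 − 0.9186²) = 1/√0.1562 = 2.530; τ_2 = 43.3/2.530 = 17.11 years.
Leg 3: γ = 3.25; τ_3 = 3.51/3.250 = 1.080 years.
Leg 4: 23.2 years is already measured on the ship.
Total: 8.150 + 17.11 + 1.080 + 23.20 years.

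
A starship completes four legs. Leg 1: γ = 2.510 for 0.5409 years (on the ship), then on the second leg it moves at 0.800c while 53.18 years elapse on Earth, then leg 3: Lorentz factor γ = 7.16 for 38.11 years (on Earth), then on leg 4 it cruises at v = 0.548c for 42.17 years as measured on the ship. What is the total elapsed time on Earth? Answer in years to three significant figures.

Δt = 143 years

Leg 1: γ = 2.510; Δt_1 = 2.510 × 0.5409 = 1.358 years.
Leg 2: 53.18 years is already measured on Earth.
Leg 3: 38.11 years is already measured on Earth.
Leg 4: γ = 1/√(1 − 0.548²) = 1/√0.6997 = 1.195; Δt_4 = 1.195 × 42.17 = 50.41 years.
Total: 1.358 + 53.18 + 38.11 + 50.41 years.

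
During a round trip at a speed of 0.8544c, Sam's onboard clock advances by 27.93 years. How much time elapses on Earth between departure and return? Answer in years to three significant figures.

γ = 1/√(1 − 0.8544²) = 1/√0.2700 = 1.924
Earth-frame duration is the dilated interval: Δt = γτ = 1.924 × 27.93 years.

Δt = 53.8 years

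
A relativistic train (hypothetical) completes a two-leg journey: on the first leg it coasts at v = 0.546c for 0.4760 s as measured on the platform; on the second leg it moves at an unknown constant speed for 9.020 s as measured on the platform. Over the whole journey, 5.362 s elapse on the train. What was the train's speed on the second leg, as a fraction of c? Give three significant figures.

β = 0.835

Leg 1: γ = 1/√(1 − 0.546²) = 1/√0.7019 = 1.194; τ_1 = 0.4760/1.194 = 0.3988 s.
Leg 2: speed unknown; τ_2 = 9.020/γ_2.
Total proper time: 0.3988 + τ_2 = 5.362, so τ_2 = 5.362 − 0.3988 = 4.963 s.
γ_2 = 9.020/4.963 = 1.817; β = √(1 − 1/γ²) = √0.6972.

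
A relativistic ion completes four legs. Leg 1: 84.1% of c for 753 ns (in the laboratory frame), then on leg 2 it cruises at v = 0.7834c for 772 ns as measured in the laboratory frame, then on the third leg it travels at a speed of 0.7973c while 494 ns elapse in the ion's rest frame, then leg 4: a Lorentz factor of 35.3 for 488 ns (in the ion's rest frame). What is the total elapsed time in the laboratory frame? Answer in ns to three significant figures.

Δt = 1.96×10⁴ ns

Leg 1: 753 ns is already measured in the laboratory frame.
Leg 2: 772 ns is already measured in the laboratory frame.
Leg 3: γ = 1/√(1 − 0.7973²) = 1/√0.3643 = 1.657; Δt_3 = 1.657 × 494 = 818.4 ns.
Leg 4: γ = 35.3; Δt_4 = 35.30 × 488 = 1.723×10⁴ ns.
Total: 753.0 + 772.0 + 818.4 + 1.723×10⁴ ns.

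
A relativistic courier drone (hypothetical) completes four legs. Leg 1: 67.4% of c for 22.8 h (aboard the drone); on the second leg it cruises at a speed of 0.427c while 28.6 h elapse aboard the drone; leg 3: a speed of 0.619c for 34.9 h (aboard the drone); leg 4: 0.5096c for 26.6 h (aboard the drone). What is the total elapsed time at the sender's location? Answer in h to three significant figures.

Leg 1: β = 0.674; γ = 1/√(1 − 0.674²) = 1/√0.5457 = 1.354; Δt_1 = 1.354 × 22.8 = 30.86 h.
Leg 2: γ = 1/√(1 − 0.427²) = 1/√0.8177 = 1.106; Δt_2 = 1.106 × 28.6 = 31.63 h.
Leg 3: γ = 1/√(1 − 0.619²) = 1/√0.6168 = 1.273; Δt_3 = 1.273 × 34.9 = 44.44 h.
Leg 4: γ = 1/√(1 − 0.5096²) = 1/√0.7403 = 1.162; Δt_4 = 1.162 × 26.6 = 30.92 h.
Total: 30.86 + 31.63 + 44.44 + 30.92 h.

Δt = 138 h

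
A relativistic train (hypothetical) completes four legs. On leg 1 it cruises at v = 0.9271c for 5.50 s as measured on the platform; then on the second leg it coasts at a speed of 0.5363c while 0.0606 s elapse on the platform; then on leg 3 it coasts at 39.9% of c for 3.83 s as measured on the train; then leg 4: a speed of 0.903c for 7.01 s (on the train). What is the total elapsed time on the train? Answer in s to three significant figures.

τ = 13.0 s

Leg 1: γ = 1/√(1 − 0.9271²) = 1/√0.1405 = 2.668; τ_1 = 5.50/2.668 = 2.061 s.
Leg 2: γ = 1/√(1 − 0.5363²) = 1/√0.7124 = 1.185; τ_2 = 0.0606/1.185 = 0.05115 s.
Leg 3: 3.83 s is already measured on the train.
Leg 4: 7.01 s is already measured on the train.
Total: 2.061 + 0.05115 + 3.830 + 7.010 s.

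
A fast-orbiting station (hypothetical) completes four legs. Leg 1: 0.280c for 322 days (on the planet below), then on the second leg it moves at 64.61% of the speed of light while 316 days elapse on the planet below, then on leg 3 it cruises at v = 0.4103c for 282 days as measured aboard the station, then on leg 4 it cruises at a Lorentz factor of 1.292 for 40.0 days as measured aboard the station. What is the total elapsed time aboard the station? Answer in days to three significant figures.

Leg 1: γ = 1/√(1 − 0.280²) = 25/24 ≈ 1.042; τ_1 = 322/1.042 = 309.1 days.
Leg 2: β = 0.6461; γ = 1/√(1 − 0.6461²) = 1/√0.5826 = 1.310; τ_2 = 316/1.310 = 241.2 days.
Leg 3: 282 days is already measured aboard the station.
Leg 4: 40.0 days is already measured aboard the station.
Total: 309.1 + 241.2 + 282.0 + 40.00 days.

τ = 872 days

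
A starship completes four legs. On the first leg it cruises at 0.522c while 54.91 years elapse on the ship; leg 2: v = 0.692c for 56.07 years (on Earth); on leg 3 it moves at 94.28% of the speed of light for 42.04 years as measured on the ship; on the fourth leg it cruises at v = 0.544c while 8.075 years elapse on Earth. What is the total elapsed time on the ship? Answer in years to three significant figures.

Leg 1: 54.91 years is already measured on the ship.
Leg 2: γ = 1/√(1 − 0.692²) = 1/√0.5211 = 1.385; τ_2 = 56.07/1.385 = 40.48 years.
Leg 3: 42.04 years is already measured on the ship.
Leg 4: γ = 1/√(1 − 0.544²) = 1/√0.7041 = 1.192; τ_4 = 8.075/1.192 = 6.776 years.
Total: 54.91 + 40.48 + 42.04 + 6.776 years.

τ = 144 years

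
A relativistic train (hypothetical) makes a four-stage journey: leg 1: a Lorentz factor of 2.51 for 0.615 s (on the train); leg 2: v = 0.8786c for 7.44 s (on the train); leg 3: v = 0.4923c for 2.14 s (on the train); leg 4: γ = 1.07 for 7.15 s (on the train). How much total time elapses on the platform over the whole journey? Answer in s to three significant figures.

Leg 1: γ = 2.51; Δt_1 = 2.510 × 0.615 = 1.544 s.
Leg 2: γ = 1/√(1 − 0.8786²) = 1/√0.2281 = 2.094; Δt_2 = 2.094 × 7.44 = 15.58 s.
Leg 3: γ = 1/√(1 − 0.4923²) = 1/√0.7576 = 1.149; Δt_3 = 1.149 × 2.14 = 2.459 s.
Leg 4: γ = 1.07; Δt_4 = 1.070 × 7.15 = 7.651 s.
Total: 1.544 + 15.58 + 2.459 + 7.651 s.

Δt = 27.2 s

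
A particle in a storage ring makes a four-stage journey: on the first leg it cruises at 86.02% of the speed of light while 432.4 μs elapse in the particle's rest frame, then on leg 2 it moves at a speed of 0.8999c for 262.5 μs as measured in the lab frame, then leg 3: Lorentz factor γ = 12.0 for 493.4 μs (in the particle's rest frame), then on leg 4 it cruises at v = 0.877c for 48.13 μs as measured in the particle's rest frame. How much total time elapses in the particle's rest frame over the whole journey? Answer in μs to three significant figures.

Leg 1: 432.4 μs is already measured in the particle's rest frame.
Leg 2: γ = 1/√(1 − 0.8999²) = 1/√0.1902 = 2.293; τ_2 = 262.5/2.293 = 114.5 μs.
Leg 3: 493.4 μs is already measured in the particle's rest frame.
Leg 4: 48.13 μs is already measured in the particle's rest frame.
Total: 432.4 + 114.5 + 493.4 + 48.13 μs.

τ = 1090 μs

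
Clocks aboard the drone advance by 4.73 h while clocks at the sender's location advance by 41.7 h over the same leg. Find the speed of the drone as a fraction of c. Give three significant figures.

v = 0.994c

The proper time is measured aboard the drone (both events occur at the drone's location); Δt is measured at the sender's location. γ = Δt/τ = 41.7/4.73 = 8.816.
β = √(1 − 1/γ²) = √(1 − 0.01287) = √0.9871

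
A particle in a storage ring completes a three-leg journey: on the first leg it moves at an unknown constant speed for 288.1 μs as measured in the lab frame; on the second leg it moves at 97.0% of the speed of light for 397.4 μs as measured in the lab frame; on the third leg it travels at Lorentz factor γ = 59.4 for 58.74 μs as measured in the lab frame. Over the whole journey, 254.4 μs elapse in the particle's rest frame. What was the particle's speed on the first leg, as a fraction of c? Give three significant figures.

Leg 1: speed unknown; τ_1 = 288.1/γ_1.
Leg 2: β = 0.970; γ = 1/√(1 − 0.970²) = 1/√0.05910 = 4.113; τ_2 = 397.4/4.113 = 96.61 μs.
Leg 3: γ = 59.4; τ_3 = 58.74/59.40 = 0.9889 μs.
Total proper time: τ_1 + 96.61 + 0.9889 = 254.4, so τ_1 = 254.4 − 97.60 = 156.8 μs.
γ_1 = 288.1/156.8 = 1.837; β = √(1 − 1/γ²) = √0.7038.

β = 0.839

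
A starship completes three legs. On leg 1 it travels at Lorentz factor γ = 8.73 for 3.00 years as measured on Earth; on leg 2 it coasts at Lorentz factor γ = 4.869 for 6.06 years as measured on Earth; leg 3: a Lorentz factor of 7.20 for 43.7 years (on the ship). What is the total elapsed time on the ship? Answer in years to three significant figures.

Leg 1: γ = 8.73; τ_1 = 3.00/8.730 = 0.3436 years.
Leg 2: γ = 4.869; τ_2 = 6.06/4.869 = 1.245 years.
Leg 3: 43.7 years is already measured on the ship.
Total: 0.3436 + 1.245 + 43.70 years.

τ = 45.3 years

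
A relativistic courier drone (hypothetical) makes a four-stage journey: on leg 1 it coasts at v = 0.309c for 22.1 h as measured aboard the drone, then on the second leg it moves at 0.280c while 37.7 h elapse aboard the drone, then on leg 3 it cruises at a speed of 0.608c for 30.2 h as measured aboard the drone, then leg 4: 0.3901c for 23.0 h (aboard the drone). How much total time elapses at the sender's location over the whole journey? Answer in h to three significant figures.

Leg 1: γ = 1/√(1 − 0.309²) = 1/√0.9045 = 1.051; Δt_1 = 1.051 × 22.1 = 23.24 h.
Leg 2: γ = 1/√(1 − 0.280²) = 25/24 ≈ 1.042; Δt_2 = 1.042 × 37.7 = 39.27 h.
Leg 3: γ = 1/√(1 − 0.608²) = 1/√0.6303 = 1.260; Δt_3 = 1.260 × 30.2 = 38.04 h.
Leg 4: γ = 1/√(1 − 0.3901²) = 1/√0.8478 = 1.086; Δt_4 = 1.086 × 23.0 = 24.98 h.
Total: 23.24 + 39.27 + 38.04 + 24.98 h.

Δt = 126 h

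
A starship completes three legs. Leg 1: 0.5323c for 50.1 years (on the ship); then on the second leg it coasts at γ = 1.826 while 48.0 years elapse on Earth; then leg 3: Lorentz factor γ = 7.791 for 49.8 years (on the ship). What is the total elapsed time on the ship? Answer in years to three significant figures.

τ = 126 years

Leg 1: 50.1 years is already measured on the ship.
Leg 2: γ = 1.826; τ_2 = 48.0/1.826 = 26.29 years.
Leg 3: 49.8 years is already measured on the ship.
Total: 50.10 + 26.29 + 49.80 years.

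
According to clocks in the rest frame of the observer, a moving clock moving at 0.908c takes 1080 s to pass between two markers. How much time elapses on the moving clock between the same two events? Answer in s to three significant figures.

γ = 1/√(1 − 0.908²) = 1/√0.1755 = 2.387
The interval measured in the rest frame of the observer is the dilated one; the clock on the moving clock measures the proper time τ = Δt/γ = 1080/2.387 s.

τ = 452 s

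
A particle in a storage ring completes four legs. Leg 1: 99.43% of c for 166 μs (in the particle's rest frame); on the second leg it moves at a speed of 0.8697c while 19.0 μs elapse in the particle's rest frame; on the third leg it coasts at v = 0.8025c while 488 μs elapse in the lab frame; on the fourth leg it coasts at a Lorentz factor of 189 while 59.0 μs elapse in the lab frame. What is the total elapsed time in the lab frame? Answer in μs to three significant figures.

Δt = 2140 μs

Leg 1: β = 0.9943; γ = 1/√(1 − 0.9943²) = 1/√0.01137 = 9.379; Δt_1 = 9.379 × 166 = 1557 μs.
Leg 2: γ = 1/√(1 − 0.8697²) = 1/√0.2436 = 2.026; Δt_2 = 2.026 × 19.0 = 38.49 μs.
Leg 3: 488 μs is already measured in the lab frame.
Leg 4: 59.0 μs is already measured in the lab frame.
Total: 1557 + 38.49 + 488.0 + 59.00 μs.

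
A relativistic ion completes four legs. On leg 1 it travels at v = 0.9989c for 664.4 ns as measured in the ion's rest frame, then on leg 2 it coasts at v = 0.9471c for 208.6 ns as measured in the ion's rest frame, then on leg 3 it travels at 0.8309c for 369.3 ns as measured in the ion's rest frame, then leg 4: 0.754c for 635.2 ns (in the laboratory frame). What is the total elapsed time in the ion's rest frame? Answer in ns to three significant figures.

τ = 1660 ns

Leg 1: 664.4 ns is already measured in the ion's rest frame.
Leg 2: 208.6 ns is already measured in the ion's rest frame.
Leg 3: 369.3 ns is already measured in the ion's rest frame.
Leg 4: γ = 1/√(1 − 0.754²) = 1/√0.4315 = 1.522; τ_4 = 635.2/1.522 = 417.2 ns.
Total: 664.4 + 208.6 + 369.3 + 417.2 ns.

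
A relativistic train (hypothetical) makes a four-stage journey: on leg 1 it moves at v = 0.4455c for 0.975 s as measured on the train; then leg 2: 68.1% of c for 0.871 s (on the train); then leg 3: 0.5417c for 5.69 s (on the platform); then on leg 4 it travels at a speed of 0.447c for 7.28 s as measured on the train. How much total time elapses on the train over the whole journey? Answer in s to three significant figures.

Leg 1: 0.975 s is already measured on the train.
Leg 2: 0.871 s is already measured on the train.
Leg 3: γ = 1/√(1 − 0.5417²) = 1/√0.7066 = 1.190; τ_3 = 5.69/1.190 = 4.783 s.
Leg 4: 7.28 s is already measured on the train.
Total: 0.9750 + 0.8710 + 4.783 + 7.280 s.

τ = 13.9 s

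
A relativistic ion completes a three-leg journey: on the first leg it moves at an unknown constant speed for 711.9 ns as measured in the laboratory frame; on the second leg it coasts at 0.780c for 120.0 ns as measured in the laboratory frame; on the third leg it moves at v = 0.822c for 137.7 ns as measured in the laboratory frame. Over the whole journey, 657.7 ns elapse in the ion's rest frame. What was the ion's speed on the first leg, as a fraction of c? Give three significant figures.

Leg 1: speed unknown; τ_1 = 711.9/γ_1.
Leg 2: γ = 1/√(1 − 0.780²) = 1/√0.3916 = 1.598; τ_2 = 120.0/1.598 = 75.09 ns.
Leg 3: γ = 1/√(1 − 0.822²) = 1/√0.3243 = 1.756; τ_3 = 137.7/1.756 = 78.42 ns.
Total proper time: τ_1 + 75.09 + 78.42 = 657.7, so τ_1 = 657.7 − 153.5 = 504.2 ns.
γ_1 = 711.9/504.2 = 1.412; β = √(1 − 1/γ²) = √0.4984.

β = 0.706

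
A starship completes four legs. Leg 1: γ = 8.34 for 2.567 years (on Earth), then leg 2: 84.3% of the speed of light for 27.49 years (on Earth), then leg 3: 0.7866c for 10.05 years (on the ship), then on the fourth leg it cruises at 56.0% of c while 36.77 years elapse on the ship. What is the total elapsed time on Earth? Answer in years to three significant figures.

Leg 1: 2.567 years is already measured on Earth.
Leg 2: 27.49 years is already measured on Earth.
Leg 3: γ = 1/√(1 − 0.7866²) = 1/√0.3813 = 1.620; Δt_3 = 1.620 × 10.05 = 16.28 years.
Leg 4: β = 0.560; γ = 1/√(1 − 0.560²) = 1/√0.6864 = 1.207; Δt_4 = 1.207 × 36.77 = 44.38 years.
Total: 2.567 + 27.49 + 16.28 + 44.38 years.

Δt = 90.7 years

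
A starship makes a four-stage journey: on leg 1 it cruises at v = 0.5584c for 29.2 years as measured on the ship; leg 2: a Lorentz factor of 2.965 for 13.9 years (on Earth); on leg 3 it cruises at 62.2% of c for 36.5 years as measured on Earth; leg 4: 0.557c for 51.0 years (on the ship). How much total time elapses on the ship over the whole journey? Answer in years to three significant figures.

τ = 113 years

Leg 1: 29.2 years is already measured on the ship.
Leg 2: γ = 2.965; τ_2 = 13.9/2.965 = 4.688 years.
Leg 3: β = 0.622; γ = 1/√(1 − 0.622²) = 1/√0.6131 = 1.277; τ_3 = 36.5/1.277 = 28.58 years.
Leg 4: 51.0 years is already measured on the ship.
Total: 29.20 + 4.688 + 28.58 + 51.00 years.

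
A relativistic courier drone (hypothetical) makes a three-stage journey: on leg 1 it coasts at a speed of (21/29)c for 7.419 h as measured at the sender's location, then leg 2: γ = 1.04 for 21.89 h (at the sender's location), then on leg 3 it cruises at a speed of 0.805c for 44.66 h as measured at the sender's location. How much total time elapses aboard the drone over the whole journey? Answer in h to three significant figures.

Leg 1: γ = 1/√(1 − (21/29)²) = 29/20 = 1.450; τ_1 = 7.419/1.450 = 5.117 h.
Leg 2: γ = 1.04; τ_2 = 21.89/1.040 = 21.05 h.
Leg 3: γ = 1/√(1 − 0.805²) = 1/√0.3520 = 1.686; τ_3 = 44.66/1.686 = 26.50 h.
Total: 5.117 + 21.05 + 26.50 h.

τ = 52.7 h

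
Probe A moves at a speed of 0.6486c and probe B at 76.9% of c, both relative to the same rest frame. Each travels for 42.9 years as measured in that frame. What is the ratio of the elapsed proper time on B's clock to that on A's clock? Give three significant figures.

τ_B/τ_A = 0.840

A: γ = 1/√(1 − 0.6486²) = 1/√0.5793 = 1.314. B: β = 0.769; γ = 1/√(1 − 0.769²) = 1/√0.4086 = 1.564.
τ_A/τ_B = γ_B/γ_A = 1.564/1.314 = 1.191, so τ_B/τ_A = 0.8399.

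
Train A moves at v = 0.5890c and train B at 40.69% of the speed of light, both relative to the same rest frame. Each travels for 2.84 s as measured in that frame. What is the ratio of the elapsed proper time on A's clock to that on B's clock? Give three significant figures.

A: γ = 1/√(1 − 0.5890²) = 1/√0.6531 = 1.237. B: β = 0.4069; γ = 1/√(1 − 0.4069²) = 1/√0.8344 = 1.095.
τ_A/τ_B = γ_B/γ_A = 1.095/1.237 = 0.8847, so τ_A/τ_B = 0.8847.

τ_A/τ_B = 0.885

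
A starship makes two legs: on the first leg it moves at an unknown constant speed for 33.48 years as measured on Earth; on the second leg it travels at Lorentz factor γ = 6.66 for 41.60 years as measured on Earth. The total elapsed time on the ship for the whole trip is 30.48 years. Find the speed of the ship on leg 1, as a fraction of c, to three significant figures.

β = 0.690

Leg 1: speed unknown; τ_1 = 33.48/γ_1.
Leg 2: γ = 6.66; τ_2 = 41.60/6.660 = 6.246 years.
Total proper time: τ_1 + 6.246 = 30.48, so τ_1 = 30.48 − 6.246 = 24.23 years.
γ_1 = 33.48/24.23 = 1.382; β = √(1 − 1/γ²) = √0.4761.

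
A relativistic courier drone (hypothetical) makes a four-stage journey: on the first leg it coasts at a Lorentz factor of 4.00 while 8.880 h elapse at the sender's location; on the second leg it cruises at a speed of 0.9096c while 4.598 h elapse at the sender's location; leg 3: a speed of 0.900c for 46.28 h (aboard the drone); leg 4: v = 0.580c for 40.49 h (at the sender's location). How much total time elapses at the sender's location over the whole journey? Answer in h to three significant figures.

Leg 1: 8.880 h is already measured at the sender's location.
Leg 2: 4.598 h is already measured at the sender's location.
Leg 3: γ = 1/√(1 − 0.900²) = 1/√0.1900 = 2.294; Δt_3 = 2.294 × 46.28 = 106.2 h.
Leg 4: 40.49 h is already measured at the sender's location.
Total: 8.880 + 4.598 + 106.2 + 40.49 h.

Δt = 160 h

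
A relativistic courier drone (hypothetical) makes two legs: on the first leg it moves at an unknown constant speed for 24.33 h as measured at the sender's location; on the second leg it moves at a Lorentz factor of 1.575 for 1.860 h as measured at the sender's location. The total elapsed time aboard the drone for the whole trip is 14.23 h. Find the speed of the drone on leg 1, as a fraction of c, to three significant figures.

β = 0.844

Leg 1: speed unknown; τ_1 = 24.33/γ_1.
Leg 2: γ = 1.575; τ_2 = 1.860/1.575 = 1.181 h.
Total proper time: τ_1 + 1.181 = 14.23, so τ_1 = 14.23 − 1.181 = 13.05 h.
γ_1 = 24.33/13.05 = 1.865; β = √(1 − 1/γ²) = √0.7123.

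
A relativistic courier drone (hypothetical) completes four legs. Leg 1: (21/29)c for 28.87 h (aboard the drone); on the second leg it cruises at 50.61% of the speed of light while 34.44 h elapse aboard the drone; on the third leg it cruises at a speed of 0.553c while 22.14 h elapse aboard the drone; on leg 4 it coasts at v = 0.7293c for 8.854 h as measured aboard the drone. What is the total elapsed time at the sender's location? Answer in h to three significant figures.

Leg 1: γ = 1/√(1 − (21/29)²) = 29/20 = 1.450; Δt_1 = 1.450 × 28.87 = 41.86 h.
Leg 2: β = 0.5061; γ = 1/√(1 − 0.5061²) = 1/√0.7439 = 1.159; Δt_2 = 1.159 × 34.44 = 39.93 h.
Leg 3: γ = 1/√(1 − 0.553²) = 1/√0.6942 = 1.200; Δt_3 = 1.200 × 22.14 = 26.57 h.
Leg 4: γ = 1/√(1 − 0.7293²) = 1/√0.4681 = 1.462; Δt_4 = 1.462 × 8.854 = 12.94 h.
Total: 41.86 + 39.93 + 26.57 + 12.94 h.

Δt = 121 h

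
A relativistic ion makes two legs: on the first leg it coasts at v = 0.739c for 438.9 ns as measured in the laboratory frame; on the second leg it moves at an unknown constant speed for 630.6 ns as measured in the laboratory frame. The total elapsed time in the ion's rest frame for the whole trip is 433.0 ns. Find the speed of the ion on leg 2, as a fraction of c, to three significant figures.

β = 0.976

Leg 1: γ = 1/√(1 − 0.739²) = 1/√0.4539 = 1.484; τ_1 = 438.9/1.484 = 295.7 ns.
Leg 2: speed unknown; τ_2 = 630.6/γ_2.
Total proper time: 295.7 + τ_2 = 433.0, so τ_2 = 433.0 − 295.7 = 137.3 ns.
γ_2 = 630.6/137.3 = 4.593; β = √(1 − 1/γ²) = √0.9526.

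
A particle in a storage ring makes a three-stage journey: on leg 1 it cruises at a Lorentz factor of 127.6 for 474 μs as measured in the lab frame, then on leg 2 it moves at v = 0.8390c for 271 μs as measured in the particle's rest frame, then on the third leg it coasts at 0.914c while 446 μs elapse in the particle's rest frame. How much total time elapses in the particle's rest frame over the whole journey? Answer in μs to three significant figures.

τ = 721 μs

Leg 1: γ = 127.6; τ_1 = 474/127.6 = 3.715 μs.
Leg 2: 271 μs is already measured in the particle's rest frame.
Leg 3: 446 μs is already measured in the particle's rest frame.
Total: 3.715 + 271.0 + 446.0 μs.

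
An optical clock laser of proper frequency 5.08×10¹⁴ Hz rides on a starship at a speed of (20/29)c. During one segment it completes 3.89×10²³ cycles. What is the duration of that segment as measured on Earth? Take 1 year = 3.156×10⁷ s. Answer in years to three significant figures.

Δt = 33.5 years

γ = 1/√(1 − (20/29)²) = 29/21 ≈ 1.381
Proper time for N cycles: τ = N/f = 3.89×10²³/(5.08×10¹⁴) = 7.657×10⁸ s = 24.26 years.
Lab-frame duration Δt = γτ = 1.381 × 24.26 = 33.51 years.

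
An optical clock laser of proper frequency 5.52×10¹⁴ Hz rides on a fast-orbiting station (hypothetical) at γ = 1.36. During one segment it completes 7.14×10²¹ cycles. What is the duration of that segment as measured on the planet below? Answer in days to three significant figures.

Δt = 204 days

γ = 1.36
Proper time for N cycles: τ = N/f = 7.14×10²¹/(5.52×10¹⁴) = 1.293×10⁷ s = 149.7 days.
Lab-frame duration Δt = γτ = 1.360 × 149.7 = 203.6 days.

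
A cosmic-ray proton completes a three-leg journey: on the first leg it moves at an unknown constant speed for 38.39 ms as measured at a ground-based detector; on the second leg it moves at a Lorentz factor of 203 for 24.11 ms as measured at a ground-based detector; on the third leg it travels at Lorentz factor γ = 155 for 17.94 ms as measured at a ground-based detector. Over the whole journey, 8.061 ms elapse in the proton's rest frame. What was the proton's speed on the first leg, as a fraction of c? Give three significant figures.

β = 0.979

Leg 1: speed unknown; τ_1 = 38.39/γ_1.
Leg 2: γ = 203; τ_2 = 24.11/203.0 = 0.1188 ms.
Leg 3: γ = 155; τ_3 = 17.94/155.0 = 0.1157 ms.
Total proper time: τ_1 + 0.1188 + 0.1157 = 8.061, so τ_1 = 8.061 − 0.2345 = 7.826 ms.
γ_1 = 38.39/7.826 = 4.905; β = √(1 − 1/γ²) = √0.9584.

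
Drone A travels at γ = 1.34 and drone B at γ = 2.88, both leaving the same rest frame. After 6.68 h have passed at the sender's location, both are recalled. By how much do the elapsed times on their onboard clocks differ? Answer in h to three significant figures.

A: γ = 1.34; τ_A = 6.68/1.340 = 4.985 h.
B: γ = 2.88; τ_B = 6.68/2.880 = 2.319 h.

|τ_A − τ_B| = 2.67 h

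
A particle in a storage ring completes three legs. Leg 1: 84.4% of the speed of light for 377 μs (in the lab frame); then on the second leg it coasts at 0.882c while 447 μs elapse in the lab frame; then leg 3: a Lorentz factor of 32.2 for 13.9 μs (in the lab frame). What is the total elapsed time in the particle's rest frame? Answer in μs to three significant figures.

Leg 1: β = 0.844; γ = 1/√(1 − 0.844²) = 1/√0.2877 = 1.864; τ_1 = 377/1.864 = 202.2 μs.
Leg 2: γ = 1/√(1 − 0.882²) = 1/√0.2221 = 2.122; τ_2 = 447/2.122 = 210.6 μs.
Leg 3: γ = 32.2; τ_3 = 13.9/32.20 = 0.4317 μs.
Total: 202.2 + 210.6 + 0.4317 μs.

τ = 413 μs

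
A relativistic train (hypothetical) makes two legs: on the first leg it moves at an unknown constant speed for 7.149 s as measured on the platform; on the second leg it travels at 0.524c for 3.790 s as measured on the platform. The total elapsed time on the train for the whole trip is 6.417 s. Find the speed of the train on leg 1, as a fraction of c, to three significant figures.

β = 0.895

Leg 1: speed unknown; τ_1 = 7.149/γ_1.
Leg 2: γ = 1/√(1 − 0.524²) = 1/√0.7254 = 1.174; τ_2 = 3.790/1.174 = 3.228 s.
Total proper time: τ_1 + 3.228 = 6.417, so τ_1 = 6.417 − 3.228 = 3.189 s.
γ_1 = 7.149/3.189 = 2.242; β = √(1 − 1/γ²) = √0.8010.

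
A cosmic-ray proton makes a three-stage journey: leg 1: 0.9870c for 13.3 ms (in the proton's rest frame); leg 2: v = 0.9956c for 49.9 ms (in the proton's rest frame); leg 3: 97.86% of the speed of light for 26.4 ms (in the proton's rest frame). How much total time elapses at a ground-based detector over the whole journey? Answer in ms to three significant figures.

Δt = 744 ms

Leg 1: γ = 1/√(1 − 0.9870²) = 1/√0.02583 = 6.222; Δt_1 = 6.222 × 13.3 = 82.75 ms.
Leg 2: γ = 1/√(1 − 0.9956²) = 1/√0.008781 = 10.67; Δt_2 = 10.67 × 49.9 = 532.5 ms.
Leg 3: β = 0.9786; γ = 1/√(1 − 0.9786²) = 1/√0.04234 = 4.860; Δt_3 = 4.860 × 26.4 = 128.3 ms.
Total: 82.75 + 532.5 + 128.3 ms.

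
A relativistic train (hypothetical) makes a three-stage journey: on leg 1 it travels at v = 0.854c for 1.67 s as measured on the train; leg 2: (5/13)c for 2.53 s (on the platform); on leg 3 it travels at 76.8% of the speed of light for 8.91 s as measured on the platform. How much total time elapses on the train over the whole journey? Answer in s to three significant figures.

τ = 9.71 s

Leg 1: 1.67 s is already measured on the train.
Leg 2: γ = 1/√(1 − (5/13)²) = 13/12 ≈ 1.083; τ_2 = 2.53/1.083 = 2.335 s.
Leg 3: β = 0.768; γ = 1/√(1 − 0.768²) = 1/√0.4102 = 1.561; τ_3 = 8.91/1.561 = 5.706 s.
Total: 1.670 + 2.335 + 5.706 s.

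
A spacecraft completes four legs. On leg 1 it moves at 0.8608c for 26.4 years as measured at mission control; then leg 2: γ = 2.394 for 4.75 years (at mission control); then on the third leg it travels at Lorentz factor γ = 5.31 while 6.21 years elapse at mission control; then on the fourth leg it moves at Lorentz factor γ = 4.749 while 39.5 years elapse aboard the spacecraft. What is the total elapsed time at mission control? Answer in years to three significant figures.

Δt = 225 years

Leg 1: 26.4 years is already measured at mission control.
Leg 2: 4.75 years is already measured at mission control.
Leg 3: 6.21 years is already measured at mission control.
Leg 4: γ = 4.749; Δt_4 = 4.749 × 39.5 = 187.6 years.
Total: 26.40 + 4.750 + 6.210 + 187.6 years.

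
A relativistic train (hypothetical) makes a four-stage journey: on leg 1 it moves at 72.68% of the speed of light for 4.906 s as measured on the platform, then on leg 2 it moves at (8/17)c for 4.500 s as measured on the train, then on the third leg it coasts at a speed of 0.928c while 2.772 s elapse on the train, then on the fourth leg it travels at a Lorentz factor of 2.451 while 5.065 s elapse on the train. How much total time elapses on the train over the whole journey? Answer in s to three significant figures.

Leg 1: β = 0.7268; γ = 1/√(1 − 0.7268²) = 1/√0.4718 = 1.456; τ_1 = 4.906/1.456 = 3.370 s.
Leg 2: 4.500 s is already measured on the train.
Leg 3: 2.772 s is already measured on the train.
Leg 4: 5.065 s is already measured on the train.
Total: 3.370 + 4.500 + 2.772 + 5.065 s.

τ = 15.7 s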